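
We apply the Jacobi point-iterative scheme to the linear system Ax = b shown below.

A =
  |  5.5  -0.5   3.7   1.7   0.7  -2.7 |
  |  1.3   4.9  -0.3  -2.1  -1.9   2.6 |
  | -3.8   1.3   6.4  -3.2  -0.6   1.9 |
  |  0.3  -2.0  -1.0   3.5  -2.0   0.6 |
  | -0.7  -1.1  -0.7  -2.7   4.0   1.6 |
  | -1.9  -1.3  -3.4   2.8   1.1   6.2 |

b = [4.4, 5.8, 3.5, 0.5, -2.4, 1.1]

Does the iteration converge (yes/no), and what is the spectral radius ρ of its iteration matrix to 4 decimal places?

A = D + L + U where D = diag(5.5, 4.9, 6.4, 3.5, 4, 6.2).
Jacobi: T = -D⁻¹(L+U), T[1,3] = -(-2.1)/(4.9) = +0.4286; T[1,1] = 0.
  T[0,:] = [+0.0000, +0.0909, -0.6727, -0.3091, -0.1273, +0.4909]
  T[1,:] = [-0.2653, +0.0000, +0.0612, +0.4286, +0.3878, -0.5306]
  T[2,:] = [+0.5938, -0.2031, +0.0000, +0.5000, +0.0938, -0.2969]
  T[3,:] = [-0.0857, +0.5714, +0.2857, +0.0000, +0.5714, -0.1714]
  T[4,:] = [+0.1750, +0.2750, +0.1750, +0.6750, +0.0000, -0.4000]
  T[5,:] = [+0.3065, +0.2097, +0.5484, -0.4516, -0.1774, +0.0000]
|roots of det(T-λI)|: 1.1945, 0.6378, 0.6378, 0.4765, 0.4089, 0.4089.
ρ = 1.1945; 1.1945 > 1, so it fails to converge.

no, ρ = 1.1945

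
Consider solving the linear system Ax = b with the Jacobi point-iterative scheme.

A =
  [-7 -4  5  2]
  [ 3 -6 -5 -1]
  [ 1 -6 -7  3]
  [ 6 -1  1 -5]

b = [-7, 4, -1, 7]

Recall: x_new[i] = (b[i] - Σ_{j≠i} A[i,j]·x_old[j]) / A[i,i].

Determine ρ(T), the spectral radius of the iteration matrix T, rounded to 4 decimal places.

Diagonal D = diag(-7, -6, -7, -5); L, U strict lower/upper.
T_J = -D⁻¹(L+U): T[1,0] = -(3)/(-6) = +0.5000; T[1,1] = 0.
  T[0,:] = [+0.0000  -0.5714  +0.7143  +0.2857]
  T[1,:] = [+0.5000  +0.0000  -0.8333  -0.1667]
  T[2,:] = [+0.1429  -0.8571  +0.0000  +0.4286]
  T[3,:] = [+1.2000  -0.2000  +0.2000  +0.0000]
|λ(T)| sorted: 1.1594, 0.8660, 0.3124, 0.3124.
spectral radius ρ = 1.1594; 1.1594 > 1, so it fails to converge.

1.1594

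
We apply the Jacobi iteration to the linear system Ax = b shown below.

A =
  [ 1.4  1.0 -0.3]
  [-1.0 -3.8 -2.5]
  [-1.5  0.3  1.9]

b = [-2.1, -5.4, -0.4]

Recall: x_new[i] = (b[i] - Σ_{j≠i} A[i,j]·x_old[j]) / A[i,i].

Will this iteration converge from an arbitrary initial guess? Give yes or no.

Write A = D+L+U with D = diag(1.4, -3.8, 1.9).
Jacobi: T = -D⁻¹(L+U), T[0,2] = -(-0.3)/(1.4) = +0.2143; T[0,0] = 0.
  T[0,:] = [+0.0000  -0.7143  +0.2143]
  T[1,:] = [-0.2632  +0.0000  -0.6579]
  T[2,:] = [+0.7895  -0.1579  +0.0000]
|λ(T)| sorted: 0.9320, 0.6384, 0.6384.
spectral radius ρ = 0.9320; 0.9320 < 1 ⇒ converges.

yes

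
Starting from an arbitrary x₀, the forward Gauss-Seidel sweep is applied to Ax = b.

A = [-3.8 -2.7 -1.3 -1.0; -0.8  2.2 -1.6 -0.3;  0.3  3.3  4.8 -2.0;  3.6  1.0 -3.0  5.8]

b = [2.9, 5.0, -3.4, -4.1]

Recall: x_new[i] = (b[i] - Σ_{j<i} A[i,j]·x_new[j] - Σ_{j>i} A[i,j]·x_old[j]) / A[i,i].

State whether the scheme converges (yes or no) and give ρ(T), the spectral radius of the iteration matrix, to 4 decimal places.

Diagonal D = diag(-3.8, 2.2, 4.8, 5.8); L, U strict lower/upper.
Gauss-Seidel: T = -(D+L)⁻¹U, row 0 first, T[0,1] = -(-2.7)/(-3.8) = -0.7105; later rows by forward substitution.
  T[0,:] = [+0.0000 -0.7105 -0.3421 -0.2632]
  T[1,:] = [+0.0000 -0.2584 +0.6029 +0.0407]
  T[2,:] = [+0.0000 +0.2220 -0.3931 +0.4052]
  T[3,:] = [+0.0000 +0.6004 -0.0949 +0.3659]
eigenvalue magnitudes: 0.5719, 0.4834, 0.4834, 0.0000.
ρ(T) = max|λ| = 0.5719; 0.5719 < 1, so it converges for any x₀.

yes, ρ = 0.5719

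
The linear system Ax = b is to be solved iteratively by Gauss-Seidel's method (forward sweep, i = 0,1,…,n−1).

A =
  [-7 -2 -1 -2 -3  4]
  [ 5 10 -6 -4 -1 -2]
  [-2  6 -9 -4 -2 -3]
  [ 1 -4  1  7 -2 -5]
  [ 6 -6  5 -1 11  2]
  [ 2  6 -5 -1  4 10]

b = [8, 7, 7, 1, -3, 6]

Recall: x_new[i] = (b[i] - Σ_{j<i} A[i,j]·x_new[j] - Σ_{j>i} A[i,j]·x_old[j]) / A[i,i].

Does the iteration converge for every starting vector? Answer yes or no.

no

Split A = D + L + U, D = diag(-7, 10, -9, 7, 11, 10).
GS T = -(D+L)⁻¹U: row 0 first, T[0,1] = -(-2)/(-7) = -0.2857; later rows by forward substitution.
  T[0,:] = [+0.0000, -0.2857, -0.1429, -0.2857, -0.4286, +0.5714]
  T[1,:] = [+0.0000, +0.1429, +0.6714, +0.5429, +0.3143, -0.0857]
  T[2,:] = [+0.0000, +0.1587, +0.4794, -0.0190, +0.0825, -0.5175]
  T[3,:] = [+0.0000, +0.0998, +0.3356, +0.3537, +0.5147, +0.6576]
  T[4,:] = [+0.0000, +0.1707, +0.2568, +0.4928, +0.4145, -0.2453]
  T[5,:] = [+0.0000, -0.0075, -0.2038, -0.4398, -0.1759, -0.1577]
moduli |λ_i(T)| = 1.1991, 0.4335, 0.4335, 0.3239, 0.0108, 0.0000.
ρ(T) = max|λ| = 1.1991; 1.1991 > 1: divergent.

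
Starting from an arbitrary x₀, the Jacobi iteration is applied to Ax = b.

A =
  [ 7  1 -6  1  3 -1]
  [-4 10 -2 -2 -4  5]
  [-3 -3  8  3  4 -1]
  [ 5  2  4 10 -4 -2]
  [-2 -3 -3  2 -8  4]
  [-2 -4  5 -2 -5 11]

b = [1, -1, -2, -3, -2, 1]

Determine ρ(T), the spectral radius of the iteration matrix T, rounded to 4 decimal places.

Split A = D + L + U, D = diag(7, 10, 8, 10, -8, 11).
Jacobi: T = -D⁻¹(L+U), T[0,3] = -(1)/(7) = -0.1429; T[0,0] = 0.
  T[0,:] = [+0.0000 -0.1429 +0.8571 -0.1429 -0.4286 +0.1429]
  T[1,:] = [+0.4000 +0.0000 +0.2000 +0.2000 +0.4000 -0.5000]
  T[2,:] = [+0.3750 +0.3750 +0.0000 -0.3750 -0.5000 +0.1250]
  T[3,:] = [-0.5000 -0.2000 -0.4000 +0.0000 +0.4000 +0.2000]
  T[4,:] = [-0.2500 -0.3750 -0.3750 +0.2500 +0.0000 +0.5000]
  T[5,:] = [+0.1818 +0.3636 -0.4545 +0.1818 +0.4545 +0.0000]
eigenvalue magnitudes: 1.3113, 0.8202, 0.8202, 0.3114, 0.2746, 0.2673.
ρ = 1.3113; 1.3113 > 1, so it fails to converge.

1.3113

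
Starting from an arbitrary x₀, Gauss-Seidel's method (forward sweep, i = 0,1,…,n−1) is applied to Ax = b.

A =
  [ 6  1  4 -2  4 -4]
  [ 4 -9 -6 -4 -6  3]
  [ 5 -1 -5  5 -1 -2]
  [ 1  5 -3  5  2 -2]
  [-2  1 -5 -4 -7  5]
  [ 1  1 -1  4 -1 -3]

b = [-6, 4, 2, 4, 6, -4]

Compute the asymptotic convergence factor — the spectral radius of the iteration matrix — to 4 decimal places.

1.3477

Diagonal D = diag(6, -9, -5, 5, -7, -3); L, U strict lower/upper.
Gauss-Seidel: T = -(D+L)⁻¹U, row 0 first, T[0,5] = -(-4)/(6) = +0.6667; later rows by forward substitution.
  T[0,:] = [+0.0000  -0.1667  -0.6667  +0.3333  -0.6667  +0.6667]
  T[1,:] = [+0.0000  -0.0741  -0.9630  -0.2963  -0.9630  +0.6296]
  T[2,:] = [+0.0000  -0.1519  -0.4741  +1.3926  -0.6741  +0.1407]
  T[3,:] = [+0.0000  +0.0163  +0.8119  +1.0652  +0.2919  -0.2785]
  T[4,:] = [+0.0000  +0.1362  -0.0724  -1.7410  +0.3676  +0.6724]
  T[5,:] = [+0.0000  -0.0533  +0.7214  +1.5487  -0.0519  -0.2103]
|roots of det(T-λI)|: 1.3477, 0.8147, 0.4360, 0.4360, 0.0507, 0.0000.
ρ(T) = max|λ| = 1.3477; 1.3477 > 1 ⇒ diverges.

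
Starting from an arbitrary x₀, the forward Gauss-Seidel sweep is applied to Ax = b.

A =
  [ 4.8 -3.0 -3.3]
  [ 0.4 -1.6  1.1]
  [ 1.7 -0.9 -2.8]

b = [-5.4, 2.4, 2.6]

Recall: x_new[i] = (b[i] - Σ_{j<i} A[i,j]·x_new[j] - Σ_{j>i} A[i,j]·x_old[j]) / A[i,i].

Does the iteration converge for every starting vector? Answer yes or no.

yes

Diagonal D = diag(4.8, -1.6, -2.8); L, U strict lower/upper.
T_GS = -(D+L)⁻¹U: row 0 first, T[0,1] = -(-3)/(4.8) = +0.6250; later rows by forward substitution.
  T[0,:] = [+0.0000  +0.6250  +0.6875]
  T[1,:] = [+0.0000  +0.1563  +0.8594]
  T[2,:] = [+0.0000  +0.3292  +0.1412]
|λ(T)| sorted: 0.6807, 0.3833, 0.0000.
ρ = 0.6807; 0.6807 < 1, so it converges for any x₀.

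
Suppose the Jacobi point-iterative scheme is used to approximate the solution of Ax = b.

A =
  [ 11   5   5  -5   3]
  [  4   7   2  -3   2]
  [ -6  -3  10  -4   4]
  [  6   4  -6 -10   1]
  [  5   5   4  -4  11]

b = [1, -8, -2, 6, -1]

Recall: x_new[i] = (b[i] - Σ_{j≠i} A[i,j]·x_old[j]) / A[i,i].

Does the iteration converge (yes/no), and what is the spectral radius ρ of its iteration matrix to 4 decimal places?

Split A = D + L + U, D = diag(11, 7, 10, -10, 11).
Jacobi T = -D⁻¹(L+U): T[2,3] = -(-4)/(10) = +0.4000; T[2,2] = 0.
  T[0,:] = [+0.0000 -0.4545 -0.4545 +0.4545 -0.2727]
  T[1,:] = [-0.5714 +0.0000 -0.2857 +0.4286 -0.2857]
  T[2,:] = [+0.6000 +0.3000 +0.0000 +0.4000 -0.4000]
  T[3,:] = [+0.6000 +0.4000 -0.6000 +0.0000 +0.1000]
  T[4,:] = [-0.4545 -0.4545 -0.3636 +0.3636 +0.0000]
moduli |λ_i(T)| = 1.1928, 0.6632, 0.6632, 0.4948, 0.1896.
ρ = 1.1928; 1.1928 > 1, so it fails to converge.

no, ρ = 1.1928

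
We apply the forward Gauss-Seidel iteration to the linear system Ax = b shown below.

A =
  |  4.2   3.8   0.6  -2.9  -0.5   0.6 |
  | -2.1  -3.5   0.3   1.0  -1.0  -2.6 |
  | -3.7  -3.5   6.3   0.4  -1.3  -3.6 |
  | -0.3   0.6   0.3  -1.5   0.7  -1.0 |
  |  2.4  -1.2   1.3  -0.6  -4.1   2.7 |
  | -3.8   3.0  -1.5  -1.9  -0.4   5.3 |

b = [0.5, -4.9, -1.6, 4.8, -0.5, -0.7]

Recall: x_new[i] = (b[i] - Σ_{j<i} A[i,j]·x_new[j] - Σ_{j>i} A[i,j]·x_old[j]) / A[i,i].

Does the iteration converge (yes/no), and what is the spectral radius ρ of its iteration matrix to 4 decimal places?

no, ρ = 1.3670

Diagonal D = diag(4.2, -3.5, 6.3, -1.5, -4.1, 5.3); L, U strict lower/upper.
T_GS = -(D+L)⁻¹U: row 0 first, T[0,4] = -(-0.5)/(4.2) = +0.1190; later rows by forward substitution.
  T[0,:] = [+0.0000, -0.9048, -0.1429, +0.6905, +0.1190, -0.1429]
  T[1,:] = [+0.0000, +0.5429, +0.1714, -0.1286, -0.3571, -0.6571]
  T[2,:] = [+0.0000, -0.2298, +0.0113, +0.2706, +0.0779, +0.1224]
  T[3,:] = [+0.0000, +0.3521, +0.0994, -0.1354, +0.3156, -0.8765]
  T[4,:] = [+0.0000, -0.8129, -0.1448, +0.5474, +0.1527, +0.9343]
  T[5,:] = [+0.0000, -0.9561, -0.1715, +0.6372, +0.4342, +0.0605]
|roots of det(T-λI)|: 1.3670, 0.6111, 0.6111, 0.1913, 0.0111, 0.0000.
ρ = 1.3670; 1.3670 > 1 ⇒ diverges.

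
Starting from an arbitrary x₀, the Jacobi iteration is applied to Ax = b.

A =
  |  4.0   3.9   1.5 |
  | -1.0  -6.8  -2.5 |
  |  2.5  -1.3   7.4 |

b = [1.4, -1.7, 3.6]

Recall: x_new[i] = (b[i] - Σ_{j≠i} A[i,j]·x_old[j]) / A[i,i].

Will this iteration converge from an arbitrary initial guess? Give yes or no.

Diagonal D = diag(4, -6.8, 7.4); L, U strict lower/upper.
T_J = -D⁻¹(L+U): T[1,2] = -(-2.5)/(-6.8) = -0.3676; T[1,1] = 0.
  T[0,:] = [+0.0000  -0.9750  -0.3750]
  T[1,:] = [-0.1471  +0.0000  -0.3676]
  T[2,:] = [-0.3378  +0.1757  +0.0000]
eigenvalue magnitudes: 0.6205, 0.4237, 0.4237.
ρ(T) = max|λ| = 0.6205; 0.6205 < 1: convergent.

yes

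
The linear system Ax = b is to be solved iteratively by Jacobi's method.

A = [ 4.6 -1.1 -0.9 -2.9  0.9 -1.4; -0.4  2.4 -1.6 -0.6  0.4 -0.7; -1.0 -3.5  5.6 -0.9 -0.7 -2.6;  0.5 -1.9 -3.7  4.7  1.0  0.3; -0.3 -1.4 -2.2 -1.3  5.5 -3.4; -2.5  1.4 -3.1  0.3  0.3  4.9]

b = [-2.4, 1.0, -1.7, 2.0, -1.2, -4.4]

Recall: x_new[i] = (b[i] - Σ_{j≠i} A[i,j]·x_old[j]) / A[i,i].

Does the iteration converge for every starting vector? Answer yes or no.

no

A = D + L + U where D = diag(4.6, 2.4, 5.6, 4.7, 5.5, 4.9).
Jacobi T = -D⁻¹(L+U): T[5,2] = -(-3.1)/(4.9) = +0.6327; T[5,5] = 0.
  T[0,:] = [+0.0000  +0.2391  +0.1957  +0.6304  -0.1957  +0.3043]
  T[1,:] = [+0.1667  +0.0000  +0.6667  +0.2500  -0.1667  +0.2917]
  T[2,:] = [+0.1786  +0.6250  +0.0000  +0.1607  +0.1250  +0.4643]
  T[3,:] = [-0.1064  +0.4043  +0.7872  +0.0000  -0.2128  -0.0638]
  T[4,:] = [+0.0545  +0.2545  +0.4000  +0.2364  +0.0000  +0.6182]
  T[5,:] = [+0.5102  -0.2857  +0.6327  -0.0612  -0.0612  +0.0000]
|eigenvalues of T|: 1.1466, 0.6399, 0.6399, 0.3159, 0.3159, 0.0290.
ρ = 1.1466; 1.1466 > 1 ⇒ diverges.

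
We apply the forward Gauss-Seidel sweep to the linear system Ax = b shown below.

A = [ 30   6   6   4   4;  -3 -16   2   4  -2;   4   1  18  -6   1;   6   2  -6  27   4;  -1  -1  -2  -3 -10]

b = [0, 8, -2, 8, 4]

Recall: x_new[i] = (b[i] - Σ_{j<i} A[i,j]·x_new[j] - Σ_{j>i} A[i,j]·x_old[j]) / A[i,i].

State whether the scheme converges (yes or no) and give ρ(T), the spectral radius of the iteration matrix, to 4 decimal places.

yes, ρ = 0.3215

A = D + L + U where D = diag(30, -16, 18, 27, -10).
GS T = -(D+L)⁻¹U: row 0 first, T[0,2] = -(6)/(30) = -0.2000; later rows by forward substitution.
  T[0,:] = [+0.0000  -0.2000  -0.2000  -0.1333  -0.1333]
  T[1,:] = [+0.0000  +0.0375  +0.1625  +0.2750  -0.1000]
  T[2,:] = [+0.0000  +0.0424  +0.0354  +0.3477  -0.0204]
  T[3,:] = [+0.0000  +0.0511  +0.0403  +0.0865  -0.1156]
  T[4,:] = [+0.0000  -0.0075  -0.0154  -0.1097  +0.0621]
|eigenvalues of T|: 0.3215, 0.0897, 0.0897, 0.0478, 0.0000.
ρ(T) = max|λ| = 0.3215; 0.3215 < 1, so it converges for any x₀.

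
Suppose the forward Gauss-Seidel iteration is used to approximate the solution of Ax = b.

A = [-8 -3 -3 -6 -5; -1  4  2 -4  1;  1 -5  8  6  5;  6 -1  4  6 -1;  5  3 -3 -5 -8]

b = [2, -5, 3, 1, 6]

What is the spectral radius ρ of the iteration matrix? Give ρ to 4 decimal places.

1.3958

Diagonal D = diag(-8, 4, 8, 6, -8); L, U strict lower/upper.
T_GS = -(D+L)⁻¹U: row 0 first, T[0,3] = -(-6)/(-8) = -0.7500; later rows by forward substitution.
  T[0,:] = [+0.0000, -0.3750, -0.3750, -0.7500, -0.6250]
  T[1,:] = [+0.0000, -0.0938, -0.5938, +0.8125, -0.4062]
  T[2,:] = [+0.0000, -0.0117, -0.3242, -0.1484, -0.8008]
  T[3,:] = [+0.0000, +0.3672, +0.4922, +0.9844, +1.2578]
  T[4,:] = [+0.0000, -0.4946, -0.6431, -0.7236, -1.0288]
eigenvalue magnitudes: 1.3958, 0.5758, 0.5758, 0.0317, 0.0000.
ρ = 1.3958; 1.3958 > 1 ⇒ diverges.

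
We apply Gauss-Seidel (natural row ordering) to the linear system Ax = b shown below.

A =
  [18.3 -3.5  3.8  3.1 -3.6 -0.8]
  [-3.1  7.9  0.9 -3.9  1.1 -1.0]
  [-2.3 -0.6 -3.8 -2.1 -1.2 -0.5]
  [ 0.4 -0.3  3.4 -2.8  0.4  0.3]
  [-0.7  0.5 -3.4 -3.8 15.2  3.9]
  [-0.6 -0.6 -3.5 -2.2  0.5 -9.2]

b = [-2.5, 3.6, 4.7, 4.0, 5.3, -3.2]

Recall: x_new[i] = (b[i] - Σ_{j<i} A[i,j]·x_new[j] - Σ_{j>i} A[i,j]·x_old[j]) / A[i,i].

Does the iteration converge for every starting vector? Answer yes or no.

Let D = diag(18.3, 7.9, -3.8, -2.8, 15.2, -9.2); L, U the strict triangles.
GS T = -(D+L)⁻¹U: row 0 first, T[0,2] = -(3.8)/(18.3) = -0.2077; later rows by forward substitution.
  T[0,:] = [+0.0000  +0.1913  -0.2077  -0.1694  +0.1967  +0.0437]
  T[1,:] = [+0.0000  +0.0751  -0.1954  +0.4272  -0.0620  +0.1437]
  T[2,:] = [+0.0000  -0.1276  +0.1565  -0.5176  -0.4251  -0.1807]
  T[3,:] = [+0.0000  -0.1357  +0.1814  -0.6984  -0.3385  -0.1215]
  T[4,:] = [+0.0000  -0.0561  +0.0772  -0.3122  -0.1686  -0.3301]
  T[5,:] = [+0.0000  +0.0606  -0.0724  +0.3301  +0.2247  +0.0676]
moduli |λ_i(T)| = 0.5358, 0.1319, 0.1319, 0.0783, 0.0394, 0.0000.
ρ(T) = max|λ| = 0.5358; 0.5358 < 1 ⇒ converges.

yes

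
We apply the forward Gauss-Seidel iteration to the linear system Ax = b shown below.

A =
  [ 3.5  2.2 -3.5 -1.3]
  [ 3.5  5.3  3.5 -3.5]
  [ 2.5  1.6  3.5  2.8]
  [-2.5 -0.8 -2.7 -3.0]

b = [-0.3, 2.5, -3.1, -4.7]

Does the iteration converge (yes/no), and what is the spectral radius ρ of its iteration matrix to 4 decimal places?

no, ρ = 1.2302

A = D + L + U where D = diag(3.5, 5.3, 3.5, -3).
GS T = -(D+L)⁻¹U: row 0 first, T[0,2] = -(-3.5)/(3.5) = +1.0000; later rows by forward substitution.
  T[0,:] = [+0.0000  -0.6286  +1.0000  +0.3714]
  T[1,:] = [+0.0000  +0.4151  -1.3208  +0.4151]
  T[2,:] = [+0.0000  +0.2592  -0.1105  -1.2551]
  T[3,:] = [+0.0000  +0.1798  -0.3817  +0.7093]
|roots of det(T-λI)|: 1.2302, 0.4743, 0.4743, 0.0000.
ρ(T) = max|λ| = 1.2302; 1.2302 > 1: divergent.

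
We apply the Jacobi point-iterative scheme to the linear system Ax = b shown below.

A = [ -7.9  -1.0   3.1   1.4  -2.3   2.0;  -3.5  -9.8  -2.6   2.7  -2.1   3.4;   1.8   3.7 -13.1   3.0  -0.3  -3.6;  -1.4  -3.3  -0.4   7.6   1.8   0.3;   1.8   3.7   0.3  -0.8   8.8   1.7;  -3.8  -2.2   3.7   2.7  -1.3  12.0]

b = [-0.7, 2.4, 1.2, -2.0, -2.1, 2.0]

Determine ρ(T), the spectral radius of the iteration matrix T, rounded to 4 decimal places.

0.8592

Split A = D + L + U, D = diag(-7.9, -9.8, -13.1, 7.6, 8.8, 12).
Jacobi: T = -D⁻¹(L+U), T[0,4] = -(-2.3)/(-7.9) = -0.2911; T[0,0] = 0.
  T[0,:] = [+0.0000, -0.1266, +0.3924, +0.1772, -0.2911, +0.2532]
  T[1,:] = [-0.3571, +0.0000, -0.2653, +0.2755, -0.2143, +0.3469]
  T[2,:] = [+0.1374, +0.2824, +0.0000, +0.2290, -0.0229, -0.2748]
  T[3,:] = [+0.1842, +0.4342, +0.0526, +0.0000, -0.2368, -0.0395]
  T[4,:] = [-0.2045, -0.4205, -0.0341, +0.0909, +0.0000, -0.1932]
  T[5,:] = [+0.3167, +0.1833, -0.3083, -0.2250, +0.1083, +0.0000]
|eigenvalues of T|: 0.8592, 0.5629, 0.5629, 0.3257, 0.2264, 0.2264.
spectral radius ρ = 0.8592; 0.8592 < 1: convergent.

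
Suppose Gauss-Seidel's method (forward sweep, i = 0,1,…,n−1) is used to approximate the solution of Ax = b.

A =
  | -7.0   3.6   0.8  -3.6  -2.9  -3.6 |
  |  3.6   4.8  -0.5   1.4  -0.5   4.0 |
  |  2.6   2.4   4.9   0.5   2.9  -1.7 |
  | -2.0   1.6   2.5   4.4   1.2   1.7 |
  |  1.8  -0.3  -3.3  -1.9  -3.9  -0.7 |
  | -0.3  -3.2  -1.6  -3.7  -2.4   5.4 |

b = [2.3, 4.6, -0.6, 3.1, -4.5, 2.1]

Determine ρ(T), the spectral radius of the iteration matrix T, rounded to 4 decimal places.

1.2665

A = D + L + U where D = diag(-7, 4.8, 4.9, 4.4, -3.9, 5.4).
Gauss-Seidel: T = -(D+L)⁻¹U, row 0 first, T[0,1] = -(3.6)/(-7) = +0.5143; later rows by forward substitution.
  T[0,:] = [+0.0000  +0.5143  +0.1143  -0.5143  -0.4143  -0.5143]
  T[1,:] = [+0.0000  -0.3857  +0.0185  +0.0940  +0.4149  -0.4476]
  T[2,:] = [+0.0000  -0.0840  -0.0697  +0.1248  -0.5752  +0.8391]
  T[3,:] = [+0.0000  +0.4217  +0.0848  -0.3389  -0.2851  -0.9341]
  T[4,:] = [+0.0000  +0.1326  +0.0690  -0.1851  +0.4025  -0.6373]
  T[5,:] = [+0.0000  +0.1230  +0.0854  -0.2503  +0.0360  -0.9685]
|roots of det(T-λI)|: 1.2665, 0.5368, 0.4040, 0.0404, 0.0013, 0.0000.
ρ(T) = max|λ| = 1.2665; 1.2665 > 1 ⇒ diverges.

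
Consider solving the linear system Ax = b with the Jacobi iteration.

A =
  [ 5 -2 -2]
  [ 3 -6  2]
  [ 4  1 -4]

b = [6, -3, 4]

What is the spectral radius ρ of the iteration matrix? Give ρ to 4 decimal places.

A = D + L + U where D = diag(5, -6, -4).
Jacobi: T = -D⁻¹(L+U), T[2,0] = -(4)/(-4) = +1.0000; T[2,2] = 0.
  T[0,:] = [+0.0000 +0.4000 +0.4000]
  T[1,:] = [+0.5000 +0.0000 +0.3333]
  T[2,:] = [+1.0000 +0.2500 +0.0000]
eigenvalue magnitudes: 0.9375, 0.6242, 0.3133.
ρ = 0.9375; 0.9375 < 1 ⇒ converges.

0.9375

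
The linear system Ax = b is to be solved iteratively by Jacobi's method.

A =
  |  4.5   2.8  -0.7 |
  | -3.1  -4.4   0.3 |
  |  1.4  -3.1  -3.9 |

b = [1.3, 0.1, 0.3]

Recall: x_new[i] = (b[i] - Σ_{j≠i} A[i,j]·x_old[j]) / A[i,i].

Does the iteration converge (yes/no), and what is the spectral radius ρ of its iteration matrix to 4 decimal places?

yes, ρ = 0.7335

Let D = diag(4.5, -4.4, -3.9); L, U the strict triangles.
Jacobi: T = -D⁻¹(L+U), T[1,2] = -(0.3)/(-4.4) = +0.0682; T[1,1] = 0.
  T[0,:] = [+0.0000 -0.6222 +0.1556]
  T[1,:] = [-0.7045 +0.0000 +0.0682]
  T[2,:] = [+0.3590 -0.7949 +0.0000]
|eigenvalues of T|: 0.7335, 0.5578, 0.1757.
ρ(T) = max|λ| = 0.7335; 0.7335 < 1: convergent.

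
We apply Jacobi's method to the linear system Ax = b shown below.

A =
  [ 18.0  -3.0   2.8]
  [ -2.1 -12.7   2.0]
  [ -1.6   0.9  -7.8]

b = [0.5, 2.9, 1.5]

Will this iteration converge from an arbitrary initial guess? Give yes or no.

yes

Diagonal D = diag(18, -12.7, -7.8); L, U strict lower/upper.
Jacobi T = -D⁻¹(L+U): T[0,1] = -(-3)/(18) = +0.1667; T[0,0] = 0.
  T[0,:] = [+0.0000  +0.1667  -0.1556]
  T[1,:] = [-0.1654  +0.0000  +0.1575]
  T[2,:] = [-0.2051  +0.1154  +0.0000]
|λ(T)| sorted: 0.1881, 0.1133, 0.1133.
spectral radius ρ = 0.1881; 0.1881 < 1: convergent.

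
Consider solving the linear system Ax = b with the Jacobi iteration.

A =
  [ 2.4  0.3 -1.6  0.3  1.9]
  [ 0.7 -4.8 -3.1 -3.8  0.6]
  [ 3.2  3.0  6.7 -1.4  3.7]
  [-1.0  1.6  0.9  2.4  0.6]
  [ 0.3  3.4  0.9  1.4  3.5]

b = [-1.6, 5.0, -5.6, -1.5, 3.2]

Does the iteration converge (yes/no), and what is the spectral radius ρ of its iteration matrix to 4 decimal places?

no, ρ = 1.2058

Let D = diag(2.4, -4.8, 6.7, 2.4, 3.5); L, U the strict triangles.
T_J = -D⁻¹(L+U): T[2,3] = -(-1.4)/(6.7) = +0.2090; T[2,2] = 0.
  T[0,:] = [+0.0000, -0.1250, +0.6667, -0.1250, -0.7917]
  T[1,:] = [+0.1458, +0.0000, -0.6458, -0.7917, +0.1250]
  T[2,:] = [-0.4776, -0.4478, +0.0000, +0.2090, -0.5522]
  T[3,:] = [+0.4167, -0.6667, -0.3750, +0.0000, -0.2500]
  T[4,:] = [-0.0857, -0.9714, -0.2571, -0.4000, +0.0000]
moduli |λ_i(T)| = 1.2058, 0.7507, 0.7507, 0.7235, 0.7235.
ρ = 1.2058; 1.2058 > 1 ⇒ diverges.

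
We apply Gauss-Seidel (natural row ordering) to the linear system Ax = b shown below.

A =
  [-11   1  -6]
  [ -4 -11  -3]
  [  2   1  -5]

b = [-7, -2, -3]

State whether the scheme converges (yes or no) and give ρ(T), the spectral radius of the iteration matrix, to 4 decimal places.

yes, ρ = 0.2213

Diagonal D = diag(-11, -11, -5); L, U strict lower/upper.
T_GS = -(D+L)⁻¹U: row 0 first, T[0,1] = -(1)/(-11) = +0.0909; later rows by forward substitution.
  T[0,:] = [+0.0000 +0.0909 -0.5455]
  T[1,:] = [+0.0000 -0.0331 -0.0744]
  T[2,:] = [+0.0000 +0.0298 -0.2331]
|roots of det(T-λI)|: 0.2213, 0.0448, 0.0000.
ρ(T) = max|λ| = 0.2213; 0.2213 < 1 ⇒ converges.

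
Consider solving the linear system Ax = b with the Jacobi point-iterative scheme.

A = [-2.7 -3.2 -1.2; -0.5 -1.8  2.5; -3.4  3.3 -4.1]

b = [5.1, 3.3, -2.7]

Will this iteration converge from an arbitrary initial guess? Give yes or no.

no

Let D = diag(-2.7, -1.8, -4.1); L, U the strict triangles.
T_J = -D⁻¹(L+U): T[0,2] = -(-1.2)/(-2.7) = -0.4444; T[0,0] = 0.
  T[0,:] = [+0.0000  -1.1852  -0.4444]
  T[1,:] = [-0.2778  +0.0000  +1.3889]
  T[2,:] = [-0.8293  +0.8049  +0.0000]
|roots of det(T-λI)|: 1.6450, 0.9435, 0.9435.
ρ(T) = max|λ| = 1.6450; 1.6450 > 1: divergent.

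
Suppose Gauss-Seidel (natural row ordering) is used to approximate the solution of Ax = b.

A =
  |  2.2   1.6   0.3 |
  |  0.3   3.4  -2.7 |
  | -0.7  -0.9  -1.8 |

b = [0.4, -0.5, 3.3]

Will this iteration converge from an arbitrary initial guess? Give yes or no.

yes

A = D + L + U where D = diag(2.2, 3.4, -1.8).
T_GS = -(D+L)⁻¹U: row 0 first, T[0,2] = -(0.3)/(2.2) = -0.1364; later rows by forward substitution.
  T[0,:] = [+0.0000 -0.7273 -0.1364]
  T[1,:] = [+0.0000 +0.0642 +0.8061]
  T[2,:] = [+0.0000 +0.2507 -0.3500]
moduli |λ_i(T)| = 0.6379, 0.3521, 0.0000.
ρ = 0.6379; 0.6379 < 1, so it converges for any x₀.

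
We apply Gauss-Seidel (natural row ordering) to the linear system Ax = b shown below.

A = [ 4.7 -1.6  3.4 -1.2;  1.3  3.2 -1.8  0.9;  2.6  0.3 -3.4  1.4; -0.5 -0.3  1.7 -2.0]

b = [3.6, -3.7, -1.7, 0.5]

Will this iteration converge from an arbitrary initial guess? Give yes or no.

Diagonal D = diag(4.7, 3.2, -3.4, -2); L, U strict lower/upper.
T_GS = -(D+L)⁻¹U: row 0 first, T[0,1] = -(-1.6)/(4.7) = +0.3404; later rows by forward substitution.
  T[0,:] = [+0.0000  +0.3404  -0.7234  +0.2553]
  T[1,:] = [+0.0000  -0.1383  +0.8564  -0.3850]
  T[2,:] = [+0.0000  +0.2481  -0.4776  +0.5730]
  T[3,:] = [+0.0000  +0.1465  -0.3536  +0.4810]
moduli |λ_i(T)| = 0.5414, 0.2732, 0.1333, 0.0000.
ρ(T) = max|λ| = 0.5414; 0.5414 < 1 ⇒ converges.

yes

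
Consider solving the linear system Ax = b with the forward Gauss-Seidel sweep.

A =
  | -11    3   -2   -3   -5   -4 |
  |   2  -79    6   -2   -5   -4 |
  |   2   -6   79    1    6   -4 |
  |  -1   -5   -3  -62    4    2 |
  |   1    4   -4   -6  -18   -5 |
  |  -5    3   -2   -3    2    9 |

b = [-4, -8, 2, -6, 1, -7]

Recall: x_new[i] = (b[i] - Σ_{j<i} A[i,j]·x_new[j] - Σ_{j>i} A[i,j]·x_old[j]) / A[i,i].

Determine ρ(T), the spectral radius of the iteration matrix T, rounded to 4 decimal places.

Write A = D+L+U with D = diag(-11, -79, 79, -62, -18, 9).
T_GS = -(D+L)⁻¹U: row 0 first, T[0,2] = -(-2)/(-11) = -0.1818; later rows by forward substitution.
  T[0,:] = [+0.0000 +0.2727 -0.1818 -0.2727 -0.4545 -0.3636]
  T[1,:] = [+0.0000 +0.0069 +0.0713 -0.0322 -0.0748 -0.0598]
  T[2,:] = [+0.0000 -0.0064 +0.0100 -0.0082 -0.0701 +0.0553]
  T[3,:] = [+0.0000 -0.0046 -0.0033 +0.0074 +0.0813 +0.0403]
  T[4,:] = [+0.0000 +0.0197 +0.0046 -0.0230 -0.0534 -0.3370]
  T[5,:] = [+0.0000 +0.1419 -0.1247 -0.1350 -0.2042 -0.0815]
|λ(T)| sorted: 0.2583, 0.1991, 0.0719, 0.0719, 0.0098, 0.0000.
spectral radius ρ = 0.2583; 0.2583 < 1, so it converges for any x₀.

0.2583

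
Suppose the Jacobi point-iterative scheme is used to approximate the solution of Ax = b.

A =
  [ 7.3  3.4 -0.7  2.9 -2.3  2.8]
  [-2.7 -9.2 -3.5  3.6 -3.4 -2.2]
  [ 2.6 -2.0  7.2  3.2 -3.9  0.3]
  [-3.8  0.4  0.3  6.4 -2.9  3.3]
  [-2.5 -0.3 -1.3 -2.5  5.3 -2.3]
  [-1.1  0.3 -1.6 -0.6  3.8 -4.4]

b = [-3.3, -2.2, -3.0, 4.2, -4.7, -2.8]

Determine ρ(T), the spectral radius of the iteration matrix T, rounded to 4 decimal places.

Split A = D + L + U, D = diag(7.3, -9.2, 7.2, 6.4, 5.3, -4.4).
Jacobi: T = -D⁻¹(L+U), T[2,4] = -(-3.9)/(7.2) = +0.5417; T[2,2] = 0.
  T[0,:] = [+0.0000  -0.4658  +0.0959  -0.3973  +0.3151  -0.3836]
  T[1,:] = [-0.2935  +0.0000  -0.3804  +0.3913  -0.3696  -0.2391]
  T[2,:] = [-0.3611  +0.2778  +0.0000  -0.4444  +0.5417  -0.0417]
  T[3,:] = [+0.5938  -0.0625  -0.0469  +0.0000  +0.4531  -0.5156]
  T[4,:] = [+0.4717  +0.0566  +0.2453  +0.4717  +0.0000  +0.4340]
  T[5,:] = [-0.2500  +0.0682  -0.3636  -0.1364  +0.8636  +0.0000]
moduli |λ_i(T)| = 1.2696, 0.8088, 0.8088, 0.6795, 0.3707, 0.1825.
ρ(T) = max|λ| = 1.2696; 1.2696 > 1: divergent.

1.2696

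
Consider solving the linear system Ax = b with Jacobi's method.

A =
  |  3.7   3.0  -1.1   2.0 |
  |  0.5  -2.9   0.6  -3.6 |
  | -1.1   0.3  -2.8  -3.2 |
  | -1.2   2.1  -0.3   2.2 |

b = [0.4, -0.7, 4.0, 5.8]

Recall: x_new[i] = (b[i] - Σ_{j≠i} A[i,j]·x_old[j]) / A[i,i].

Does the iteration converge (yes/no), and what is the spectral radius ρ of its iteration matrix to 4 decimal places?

no, ρ = 1.1381

A = D + L + U where D = diag(3.7, -2.9, -2.8, 2.2).
T_J = -D⁻¹(L+U): T[1,3] = -(-3.6)/(-2.9) = -1.2414; T[1,1] = 0.
  T[0,:] = [+0.0000  -0.8108  +0.2973  -0.5405]
  T[1,:] = [+0.1724  +0.0000  +0.2069  -1.2414]
  T[2,:] = [-0.3929  +0.1071  +0.0000  -1.1429]
  T[3,:] = [+0.5455  -0.9545  +0.1364  +0.0000]
eigenvalue magnitudes: 1.1381, 0.7558, 0.7558, 0.2536.
ρ(T) = max|λ| = 1.1381; 1.1381 > 1, so it fails to converge.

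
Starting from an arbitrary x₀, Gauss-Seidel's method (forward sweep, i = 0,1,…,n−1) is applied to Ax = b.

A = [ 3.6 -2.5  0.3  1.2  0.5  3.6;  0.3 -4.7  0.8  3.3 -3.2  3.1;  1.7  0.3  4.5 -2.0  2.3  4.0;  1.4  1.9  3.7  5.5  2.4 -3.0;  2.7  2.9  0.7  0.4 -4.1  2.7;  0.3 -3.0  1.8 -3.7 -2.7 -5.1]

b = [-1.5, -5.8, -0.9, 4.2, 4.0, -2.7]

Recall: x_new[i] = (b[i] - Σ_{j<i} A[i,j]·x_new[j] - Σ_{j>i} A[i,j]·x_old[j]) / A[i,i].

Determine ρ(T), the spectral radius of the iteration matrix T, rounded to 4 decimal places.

1.5881

Write A = D+L+U with D = diag(3.6, -4.7, 4.5, 5.5, -4.1, -5.1).
GS T = -(D+L)⁻¹U: row 0 first, T[0,3] = -(1.2)/(3.6) = -0.3333; later rows by forward substitution.
  T[0,:] = [+0.0000, +0.6944, -0.0833, -0.3333, -0.1389, -1.0000]
  T[1,:] = [+0.0000, +0.0443, +0.1649, +0.6809, -0.6897, +0.5957]
  T[2,:] = [+0.0000, -0.2653, +0.0205, +0.5250, -0.4127, -0.5508]
  T[3,:] = [+0.0000, -0.0136, -0.0495, -0.5035, +0.1149, +0.9648]
  T[4,:] = [+0.0000, +0.4420, +0.0604, +0.3026, -0.6386, +0.4215]
  T[5,:] = [+0.0000, -0.3030, -0.0907, -0.0297, +0.5066, -1.5267]
|eigenvalues of T|: 1.5881, 0.6691, 0.6691, 0.1731, 0.0072, 0.0000.
spectral radius ρ = 1.5881; 1.5881 > 1: divergent.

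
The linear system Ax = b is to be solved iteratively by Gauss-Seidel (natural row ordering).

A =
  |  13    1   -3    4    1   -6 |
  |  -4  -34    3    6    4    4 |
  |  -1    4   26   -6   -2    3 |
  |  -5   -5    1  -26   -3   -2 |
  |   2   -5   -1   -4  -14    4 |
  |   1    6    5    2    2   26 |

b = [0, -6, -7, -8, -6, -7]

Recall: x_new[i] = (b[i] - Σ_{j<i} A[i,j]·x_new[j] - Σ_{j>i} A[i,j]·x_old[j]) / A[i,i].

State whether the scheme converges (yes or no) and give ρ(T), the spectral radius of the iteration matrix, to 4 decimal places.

Write A = D+L+U with D = diag(13, -34, 26, -26, -14, 26).
Gauss-Seidel: T = -(D+L)⁻¹U, row 0 first, T[0,3] = -(4)/(13) = -0.3077; later rows by forward substitution.
  T[0,:] = [+0.0000, -0.0769, +0.2308, -0.3077, -0.0769, +0.4615]
  T[1,:] = [+0.0000, +0.0090, +0.0611, +0.2127, +0.1267, +0.0633]
  T[2,:] = [+0.0000, -0.0044, -0.0005, +0.1862, +0.0545, -0.1074]
  T[3,:] = [+0.0000, +0.0129, -0.0561, +0.0254, -0.1229, -0.1820]
  T[4,:] = [+0.0000, -0.0176, +0.0272, -0.1405, -0.0250, +0.3887]
  T[5,:] = [+0.0000, +0.0021, -0.0206, -0.0642, -0.0254, -0.0276]
eigenvalue magnitudes: 0.1732, 0.1235, 0.1235, 0.0480, 0.0157, 0.0000.
ρ(T) = max|λ| = 0.1732; 0.1732 < 1 ⇒ converges.

yes, ρ = 0.1732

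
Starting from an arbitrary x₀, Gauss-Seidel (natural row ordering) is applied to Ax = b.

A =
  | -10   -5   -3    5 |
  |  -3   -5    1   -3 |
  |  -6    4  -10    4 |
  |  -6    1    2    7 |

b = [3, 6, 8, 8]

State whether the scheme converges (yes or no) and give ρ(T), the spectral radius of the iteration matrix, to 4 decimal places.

A = D + L + U where D = diag(-10, -5, -10, 7).
GS T = -(D+L)⁻¹U: row 0 first, T[0,2] = -(-3)/(-10) = -0.3000; later rows by forward substitution.
  T[0,:] = [+0.0000, -0.5000, -0.3000, +0.5000]
  T[1,:] = [+0.0000, +0.3000, +0.3800, -0.9000]
  T[2,:] = [+0.0000, +0.4200, +0.3320, -0.2600]
  T[3,:] = [+0.0000, -0.5914, -0.4063, +0.6314]
moduli |λ_i(T)| = 1.4529, 0.2752, 0.0857, 0.0000.
ρ = 1.4529; 1.4529 > 1 ⇒ diverges.

no, ρ = 1.4529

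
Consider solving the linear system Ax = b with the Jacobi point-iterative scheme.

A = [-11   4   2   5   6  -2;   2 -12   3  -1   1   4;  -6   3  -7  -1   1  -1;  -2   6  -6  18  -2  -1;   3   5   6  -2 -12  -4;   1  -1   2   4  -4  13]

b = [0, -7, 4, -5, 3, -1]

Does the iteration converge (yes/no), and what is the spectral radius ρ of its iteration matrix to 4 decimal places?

Split A = D + L + U, D = diag(-11, -12, -7, 18, -12, 13).
Jacobi T = -D⁻¹(L+U): T[2,3] = -(-1)/(-7) = -0.1429; T[2,2] = 0.
  T[0,:] = [+0.0000  +0.3636  +0.1818  +0.4545  +0.5455  -0.1818]
  T[1,:] = [+0.1667  +0.0000  +0.2500  -0.0833  +0.0833  +0.3333]
  T[2,:] = [-0.8571  +0.4286  +0.0000  -0.1429  +0.1429  -0.1429]
  T[3,:] = [+0.1111  -0.3333  +0.3333  +0.0000  +0.1111  +0.0556]
  T[4,:] = [+0.2500  +0.4167  +0.5000  -0.1667  +0.0000  -0.3333]
  T[5,:] = [-0.0769  +0.0769  -0.1538  -0.3077  +0.3077  +0.0000]
eigenvalue magnitudes: 0.8766, 0.7115, 0.7115, 0.4603, 0.4603, 0.4414.
ρ(T) = max|λ| = 0.8766; 0.8766 < 1: convergent.

yes, ρ = 0.8766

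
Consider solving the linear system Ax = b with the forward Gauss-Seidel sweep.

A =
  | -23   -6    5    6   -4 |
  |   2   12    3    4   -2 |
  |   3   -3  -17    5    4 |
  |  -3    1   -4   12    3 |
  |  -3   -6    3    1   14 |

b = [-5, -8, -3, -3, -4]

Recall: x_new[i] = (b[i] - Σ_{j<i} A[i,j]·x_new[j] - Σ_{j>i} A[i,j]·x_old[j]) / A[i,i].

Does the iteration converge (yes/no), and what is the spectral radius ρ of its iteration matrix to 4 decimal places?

yes, ρ = 0.5658

Write A = D+L+U with D = diag(-23, 12, -17, 12, 14).
Gauss-Seidel: T = -(D+L)⁻¹U, row 0 first, T[0,1] = -(-6)/(-23) = -0.2609; later rows by forward substitution.
  T[0,:] = [+0.0000, -0.2609, +0.2174, +0.2609, -0.1739]
  T[1,:] = [+0.0000, +0.0435, -0.2862, -0.3768, +0.1957]
  T[2,:] = [+0.0000, -0.0537, +0.0889, +0.4066, +0.1701]
  T[3,:] = [+0.0000, -0.0867, +0.1078, +0.2322, -0.2531]
  T[4,:] = [+0.0000, -0.0196, -0.1028, -0.2093, +0.0282]
eigenvalue magnitudes: 0.5658, 0.1793, 0.1793, 0.0565, 0.0000.
ρ(T) = max|λ| = 0.5658; 0.5658 < 1 ⇒ converges.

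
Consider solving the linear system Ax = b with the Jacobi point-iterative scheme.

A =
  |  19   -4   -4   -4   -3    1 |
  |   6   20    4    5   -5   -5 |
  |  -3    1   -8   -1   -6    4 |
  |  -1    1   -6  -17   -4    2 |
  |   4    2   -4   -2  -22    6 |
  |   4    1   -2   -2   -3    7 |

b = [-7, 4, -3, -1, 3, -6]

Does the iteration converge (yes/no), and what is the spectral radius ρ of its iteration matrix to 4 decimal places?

yes, ρ = 0.9234

Diagonal D = diag(19, 20, -8, -17, -22, 7); L, U strict lower/upper.
Jacobi: T = -D⁻¹(L+U), T[5,0] = -(4)/(7) = -0.5714; T[5,5] = 0.
  T[0,:] = [+0.0000  +0.2105  +0.2105  +0.2105  +0.1579  -0.0526]
  T[1,:] = [-0.3000  +0.0000  -0.2000  -0.2500  +0.2500  +0.2500]
  T[2,:] = [-0.3750  +0.1250  +0.0000  -0.1250  -0.7500  +0.5000]
  T[3,:] = [-0.0588  +0.0588  -0.3529  +0.0000  -0.2353  +0.1176]
  T[4,:] = [+0.1818  +0.0909  -0.1818  -0.0909  +0.0000  +0.2727]
  T[5,:] = [-0.5714  -0.1429  +0.2857  +0.2857  +0.4286  +0.0000]
|λ(T)| sorted: 0.9234, 0.4128, 0.4128, 0.3922, 0.3396, 0.3396.
ρ = 0.9234; 0.9234 < 1: convergent.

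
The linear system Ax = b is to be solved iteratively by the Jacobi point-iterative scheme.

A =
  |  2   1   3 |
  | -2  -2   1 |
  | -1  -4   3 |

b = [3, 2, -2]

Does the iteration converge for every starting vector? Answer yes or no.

no

Split A = D + L + U, D = diag(2, -2, 3).
Jacobi T = -D⁻¹(L+U): T[1,0] = -(-2)/(-2) = -1.0000; T[1,1] = 0.
  T[0,:] = [+0.0000, -0.5000, -1.5000]
  T[1,:] = [-1.0000, +0.0000, +0.5000]
  T[2,:] = [+0.3333, +1.3333, +0.0000]
|eigenvalues of T|: 1.4200, 1.1618, 1.1618.
ρ = 1.4200; 1.4200 > 1, so it fails to converge.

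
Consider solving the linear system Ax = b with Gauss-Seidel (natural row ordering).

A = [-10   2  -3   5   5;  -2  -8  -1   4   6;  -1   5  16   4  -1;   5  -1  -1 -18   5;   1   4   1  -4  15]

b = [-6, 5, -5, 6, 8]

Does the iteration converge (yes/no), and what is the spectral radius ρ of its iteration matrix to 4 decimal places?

Let D = diag(-10, -8, 16, -18, 15); L, U the strict triangles.
T_GS = -(D+L)⁻¹U: row 0 first, T[0,3] = -(5)/(-10) = +0.5000; later rows by forward substitution.
  T[0,:] = [+0.0000  +0.2000  -0.3000  +0.5000  +0.5000]
  T[1,:] = [+0.0000  -0.0500  -0.0500  +0.3750  +0.6250]
  T[2,:] = [+0.0000  +0.0281  -0.0031  -0.3359  -0.1016]
  T[3,:] = [+0.0000  +0.0568  -0.0804  +0.1367  +0.3876]
  T[4,:] = [+0.0000  +0.0133  +0.0121  -0.0745  -0.0899]
|roots of det(T-λI)|: 0.2065, 0.1675, 0.0847, 0.0395, 0.0000.
spectral radius ρ = 0.2065; 0.2065 < 1: convergent.

yes, ρ = 0.2065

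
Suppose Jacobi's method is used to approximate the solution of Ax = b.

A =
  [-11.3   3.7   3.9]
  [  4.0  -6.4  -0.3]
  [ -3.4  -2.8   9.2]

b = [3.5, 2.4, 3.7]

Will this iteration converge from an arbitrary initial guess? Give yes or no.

Diagonal D = diag(-11.3, -6.4, 9.2); L, U strict lower/upper.
Jacobi T = -D⁻¹(L+U): T[1,2] = -(-0.3)/(-6.4) = -0.0469; T[1,1] = 0.
  T[0,:] = [+0.0000  +0.3274  +0.3451]
  T[1,:] = [+0.6250  +0.0000  -0.0469]
  T[2,:] = [+0.3696  +0.3043  +0.0000]
|λ(T)| sorted: 0.6414, 0.4174, 0.2240.
ρ(T) = max|λ| = 0.6414; 0.6414 < 1 ⇒ converges.

yes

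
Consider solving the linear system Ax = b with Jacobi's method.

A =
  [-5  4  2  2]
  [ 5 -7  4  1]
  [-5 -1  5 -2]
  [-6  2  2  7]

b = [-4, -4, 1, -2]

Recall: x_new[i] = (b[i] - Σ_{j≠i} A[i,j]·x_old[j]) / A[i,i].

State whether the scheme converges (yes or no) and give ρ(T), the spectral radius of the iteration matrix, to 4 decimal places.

no, ρ = 1.2964

A = D + L + U where D = diag(-5, -7, 5, 7).
T_J = -D⁻¹(L+U): T[2,3] = -(-2)/(5) = +0.4000; T[2,2] = 0.
  T[0,:] = [+0.0000, +0.8000, +0.4000, +0.4000]
  T[1,:] = [+0.7143, +0.0000, +0.5714, +0.1429]
  T[2,:] = [+1.0000, +0.2000, +0.0000, +0.4000]
  T[3,:] = [+0.8571, -0.2857, -0.2857, +0.0000]
|eigenvalues of T|: 1.2964, 0.9049, 0.2300, 0.2300.
ρ(T) = max|λ| = 1.2964; 1.2964 > 1, so it fails to converge.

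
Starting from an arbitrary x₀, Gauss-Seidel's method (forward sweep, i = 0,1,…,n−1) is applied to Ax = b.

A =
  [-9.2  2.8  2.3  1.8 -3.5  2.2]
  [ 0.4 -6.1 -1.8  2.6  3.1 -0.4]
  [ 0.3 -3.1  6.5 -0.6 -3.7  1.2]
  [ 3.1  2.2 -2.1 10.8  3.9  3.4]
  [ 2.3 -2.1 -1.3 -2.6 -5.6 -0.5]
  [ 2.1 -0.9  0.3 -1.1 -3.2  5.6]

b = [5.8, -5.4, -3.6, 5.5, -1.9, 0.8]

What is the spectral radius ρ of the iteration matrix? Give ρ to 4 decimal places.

Write A = D+L+U with D = diag(-9.2, -6.1, 6.5, 10.8, -5.6, 5.6).
T_GS = -(D+L)⁻¹U: row 0 first, T[0,5] = -(2.2)/(-9.2) = +0.2391; later rows by forward substitution.
  T[0,:] = [+0.0000 +0.3043 +0.2500 +0.1957 -0.3804 +0.2391]
  T[1,:] = [+0.0000 +0.0200 -0.2787 +0.4391 +0.4833 -0.0499]
  T[2,:] = [+0.0000 -0.0045 -0.1445 +0.2927 +0.8173 -0.2194]
  T[3,:] = [+0.0000 -0.0923 -0.0431 -0.0887 -0.1914 -0.4160]
  T[4,:] = [+0.0000 +0.1614 +0.2607 -0.1111 -0.4383 +0.2717]
  T[5,:] = [+0.0000 -0.0366 +0.0097 -0.0994 -0.1115 -0.0124]
|roots of det(T-λI)|: 0.8736, 0.1575, 0.1575, 0.0717, 0.0645, 0.0000.
ρ = 0.8736; 0.8736 < 1: convergent.

0.8736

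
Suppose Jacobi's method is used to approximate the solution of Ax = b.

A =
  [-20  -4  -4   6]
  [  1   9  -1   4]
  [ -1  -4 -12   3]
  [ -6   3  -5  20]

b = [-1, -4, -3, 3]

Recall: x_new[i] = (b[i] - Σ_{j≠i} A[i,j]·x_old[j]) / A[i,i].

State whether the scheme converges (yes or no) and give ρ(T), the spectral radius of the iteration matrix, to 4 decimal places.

Let D = diag(-20, 9, -12, 20); L, U the strict triangles.
T_J = -D⁻¹(L+U): T[0,3] = -(6)/(-20) = +0.3000; T[0,0] = 0.
  T[0,:] = [+0.0000  -0.2000  -0.2000  +0.3000]
  T[1,:] = [-0.1111  +0.0000  +0.1111  -0.4444]
  T[2,:] = [-0.0833  -0.3333  +0.0000  +0.2500]
  T[3,:] = [+0.3000  -0.1500  +0.2500  +0.0000]
|λ(T)| sorted: 0.5095, 0.3596, 0.3596, 0.1398.
ρ(T) = max|λ| = 0.5095; 0.5095 < 1: convergent.

yes, ρ = 0.5095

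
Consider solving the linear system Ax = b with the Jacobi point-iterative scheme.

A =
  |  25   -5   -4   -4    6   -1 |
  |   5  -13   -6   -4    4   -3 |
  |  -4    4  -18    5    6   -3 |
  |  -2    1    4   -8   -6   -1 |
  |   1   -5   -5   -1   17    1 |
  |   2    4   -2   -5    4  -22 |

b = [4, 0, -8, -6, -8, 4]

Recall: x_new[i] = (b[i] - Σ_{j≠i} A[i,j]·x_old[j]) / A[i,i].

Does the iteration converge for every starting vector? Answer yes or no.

yes

Let D = diag(25, -13, -18, -8, 17, -22); L, U the strict triangles.
Jacobi: T = -D⁻¹(L+U), T[1,3] = -(-4)/(-13) = -0.3077; T[1,1] = 0.
  T[0,:] = [+0.0000 +0.2000 +0.1600 +0.1600 -0.2400 +0.0400]
  T[1,:] = [+0.3846 +0.0000 -0.4615 -0.3077 +0.3077 -0.2308]
  T[2,:] = [-0.2222 +0.2222 +0.0000 +0.2778 +0.3333 -0.1667]
  T[3,:] = [-0.2500 +0.1250 +0.5000 +0.0000 -0.7500 -0.1250]
  T[4,:] = [-0.0588 +0.2941 +0.2941 +0.0588 +0.0000 -0.0588]
  T[5,:] = [+0.0909 +0.1818 -0.0909 -0.2273 +0.1818 +0.0000]
|eigenvalues of T|: 0.5285, 0.3527, 0.3444, 0.3444, 0.3162, 0.3162.
ρ(T) = max|λ| = 0.5285; 0.5285 < 1, so it converges for any x₀.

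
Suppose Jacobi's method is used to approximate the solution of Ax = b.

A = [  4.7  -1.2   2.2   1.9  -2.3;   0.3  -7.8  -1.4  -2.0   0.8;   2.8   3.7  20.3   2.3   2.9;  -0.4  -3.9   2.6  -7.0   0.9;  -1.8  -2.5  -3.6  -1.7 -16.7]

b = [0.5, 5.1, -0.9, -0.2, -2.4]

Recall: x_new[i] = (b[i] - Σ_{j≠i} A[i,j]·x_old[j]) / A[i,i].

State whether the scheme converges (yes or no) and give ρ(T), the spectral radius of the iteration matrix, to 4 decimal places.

yes, ρ = 0.5384

Write A = D+L+U with D = diag(4.7, -7.8, 20.3, -7, -16.7).
T_J = -D⁻¹(L+U): T[2,1] = -(3.7)/(20.3) = -0.1823; T[2,2] = 0.
  T[0,:] = [+0.0000, +0.2553, -0.4681, -0.4043, +0.4894]
  T[1,:] = [+0.0385, +0.0000, -0.1795, -0.2564, +0.1026]
  T[2,:] = [-0.1379, -0.1823, +0.0000, -0.1133, -0.1429]
  T[3,:] = [-0.0571, -0.5571, +0.3714, +0.0000, +0.1286]
  T[4,:] = [-0.1078, -0.1497, -0.2156, -0.1018, +0.0000]
moduli |λ_i(T)| = 0.5384, 0.3757, 0.3757, 0.1732, 0.1681.
ρ(T) = max|λ| = 0.5384; 0.5384 < 1, so it converges for any x₀.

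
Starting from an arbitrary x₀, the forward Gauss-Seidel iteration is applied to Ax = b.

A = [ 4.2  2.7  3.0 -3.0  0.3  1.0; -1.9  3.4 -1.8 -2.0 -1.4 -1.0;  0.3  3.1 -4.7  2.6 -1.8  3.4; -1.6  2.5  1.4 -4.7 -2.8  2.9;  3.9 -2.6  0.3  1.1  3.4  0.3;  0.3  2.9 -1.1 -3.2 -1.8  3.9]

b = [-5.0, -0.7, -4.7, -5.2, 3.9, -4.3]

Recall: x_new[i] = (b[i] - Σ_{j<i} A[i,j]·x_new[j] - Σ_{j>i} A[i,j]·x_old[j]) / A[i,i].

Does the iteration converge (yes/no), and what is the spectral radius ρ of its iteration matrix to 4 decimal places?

no, ρ = 1.5910

Write A = D+L+U with D = diag(4.2, 3.4, -4.7, -4.7, 3.4, 3.9).
T_GS = -(D+L)⁻¹U: row 0 first, T[0,3] = -(-3)/(4.2) = +0.7143; later rows by forward substitution.
  T[0,:] = [+0.0000 -0.6429 -0.7143 +0.7143 -0.0714 -0.2381]
  T[1,:] = [+0.0000 -0.3592 +0.1303 +0.9874 +0.3718 +0.1611]
  T[2,:] = [+0.0000 -0.2780 +0.0403 +1.2500 -0.1423 +0.8144]
  T[3,:] = [+0.0000 -0.0550 +0.3245 +0.6544 -0.4160 +1.0263]
  T[4,:] = [+0.0000 +0.5050 +0.8104 -0.3863 +0.5134 -0.0959]
  T[5,:] = [+0.0000 +0.4261 +0.6097 -0.0779 -0.4155 +0.9261]
|λ(T)| sorted: 1.5910, 0.9378, 0.6324, 0.1275, 0.0063, 0.0000.
ρ = 1.5910; 1.5910 > 1 ⇒ diverges.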